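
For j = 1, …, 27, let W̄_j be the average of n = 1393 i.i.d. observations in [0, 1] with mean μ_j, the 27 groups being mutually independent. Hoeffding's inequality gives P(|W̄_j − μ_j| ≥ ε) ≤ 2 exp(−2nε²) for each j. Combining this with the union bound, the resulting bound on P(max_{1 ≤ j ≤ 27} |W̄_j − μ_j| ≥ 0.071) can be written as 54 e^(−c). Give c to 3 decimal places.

14.044

Union bound over the 27 events: P(max_{1 ≤ j ≤ 27} |W̄_j − μ_j| ≥ 0.071) ≤ 27·2·exp(−2nε²) = 54 exp(−2·1393·0.071²).
So c = 2·1393·0.071² = 14.0442.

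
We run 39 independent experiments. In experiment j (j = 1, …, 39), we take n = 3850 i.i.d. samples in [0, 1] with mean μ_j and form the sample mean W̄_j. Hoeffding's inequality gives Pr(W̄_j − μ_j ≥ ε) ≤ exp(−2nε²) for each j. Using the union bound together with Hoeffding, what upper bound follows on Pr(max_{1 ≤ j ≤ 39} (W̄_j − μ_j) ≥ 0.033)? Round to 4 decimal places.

Per-experiment Hoeffding bound: exp(−2·3850·0.033²) = exp(−8.38530) = 0.0002282.
Union bound over 39 events: 39·0.0002282 = 0.00890.

0.0089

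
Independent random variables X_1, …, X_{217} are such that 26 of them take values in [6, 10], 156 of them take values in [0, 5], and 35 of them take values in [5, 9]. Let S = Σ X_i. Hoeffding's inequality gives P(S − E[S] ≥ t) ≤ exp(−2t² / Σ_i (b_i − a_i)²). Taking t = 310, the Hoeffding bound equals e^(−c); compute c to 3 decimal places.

Σ(b_i − a_i)² = 26·4² + 156·5² + 35·4² = 4876.
c = 2t² / 4876 = 2·310² / 4876 = 39.4176.

39.418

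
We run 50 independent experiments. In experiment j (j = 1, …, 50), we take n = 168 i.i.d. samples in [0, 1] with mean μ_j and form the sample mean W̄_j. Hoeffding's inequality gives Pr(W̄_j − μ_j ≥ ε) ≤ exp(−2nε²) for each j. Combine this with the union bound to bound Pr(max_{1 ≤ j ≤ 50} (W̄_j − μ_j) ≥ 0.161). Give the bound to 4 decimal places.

Per-experiment Hoeffding bound: exp(−2·168·0.161²) = exp(−8.70946) = 0.00016502.
Union bound over 50 events: 50·0.00016502 = 0.00825.

0.0083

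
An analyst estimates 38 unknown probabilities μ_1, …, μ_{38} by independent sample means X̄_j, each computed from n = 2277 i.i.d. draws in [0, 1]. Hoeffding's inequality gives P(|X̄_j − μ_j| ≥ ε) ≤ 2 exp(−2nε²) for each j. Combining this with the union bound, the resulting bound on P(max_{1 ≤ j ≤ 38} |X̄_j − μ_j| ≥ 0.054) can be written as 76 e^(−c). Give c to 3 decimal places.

Union bound over the 38 events: P(max_{1 ≤ j ≤ 38} |X̄_j − μ_j| ≥ 0.054) ≤ 38·2·exp(−2nε²) = 76 exp(−2·2277·0.054²).
So c = 2·2277·0.054² = 13.2795.

13.279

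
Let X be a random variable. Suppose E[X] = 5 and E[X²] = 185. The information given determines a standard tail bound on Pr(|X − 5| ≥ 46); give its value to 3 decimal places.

The first two moments determine the variance, so Chebyshev's inequality is the sharpest standard bound available.
Var(X) = E[X²] − (E[X])² = 185 − 25 = 160.
Chebyshev's inequality: Pr(|X − μ| ≥ t) ≤ Var(X)/t² = 160/2116 = 0.0756.

0.076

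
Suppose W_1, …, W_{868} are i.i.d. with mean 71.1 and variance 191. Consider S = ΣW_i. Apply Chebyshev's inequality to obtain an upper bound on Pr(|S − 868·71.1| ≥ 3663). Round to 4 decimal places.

0.0124

Var(S) = n·Var(W_i) = 868·191 = 165788.
Chebyshev: Pr(|S − 868·71.1| ≥ 3663) ≤ Var(S)/3663² = 165788/13417569 = 0.0124.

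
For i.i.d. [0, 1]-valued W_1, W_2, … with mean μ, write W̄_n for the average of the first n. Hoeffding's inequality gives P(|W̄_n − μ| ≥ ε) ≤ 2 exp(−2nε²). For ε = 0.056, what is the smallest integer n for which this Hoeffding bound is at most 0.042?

Require 2·exp(−2nε²) ≤ 0.042, i.e. 2nε² ≥ ln(2/0.042) = 3.863233.
So n ≥ 3.863233 / (2·0.056²) = 615.949.
The smallest integer n is 616.

616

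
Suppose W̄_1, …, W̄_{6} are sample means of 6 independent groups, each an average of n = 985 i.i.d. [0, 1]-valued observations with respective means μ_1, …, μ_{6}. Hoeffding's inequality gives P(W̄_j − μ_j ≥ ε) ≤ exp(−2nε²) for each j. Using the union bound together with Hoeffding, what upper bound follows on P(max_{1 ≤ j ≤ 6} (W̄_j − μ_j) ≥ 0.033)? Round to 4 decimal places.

Per-experiment Hoeffding bound: exp(−2·985·0.033²) = exp(−2.14533) = 0.11703.
Union bound over 6 events: 6·0.11703 = 0.70218.

0.7022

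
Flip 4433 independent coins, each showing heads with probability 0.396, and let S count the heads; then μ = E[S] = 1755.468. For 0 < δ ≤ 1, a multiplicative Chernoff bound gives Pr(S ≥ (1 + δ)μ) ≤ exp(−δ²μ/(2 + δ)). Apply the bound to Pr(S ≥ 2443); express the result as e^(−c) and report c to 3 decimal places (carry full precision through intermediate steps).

112.589

Write 2443 = (1 + δ)μ, so δ = 2443/1755.468 − 1 = 0.3916517…
Then the exponent is δ²μ/(2 + δ) = (2443 − μ)² / (μ·(2 + δ)) = 112.588747.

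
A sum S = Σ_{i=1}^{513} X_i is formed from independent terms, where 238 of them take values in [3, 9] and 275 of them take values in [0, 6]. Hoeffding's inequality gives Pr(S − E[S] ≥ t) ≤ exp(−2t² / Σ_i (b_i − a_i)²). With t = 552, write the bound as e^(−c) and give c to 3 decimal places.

Σ(b_i − a_i)² = 238·6² + 275·6² = 18468.
c = 2t² / 18468 = 2·552² / 18468 = 32.9981.

32.998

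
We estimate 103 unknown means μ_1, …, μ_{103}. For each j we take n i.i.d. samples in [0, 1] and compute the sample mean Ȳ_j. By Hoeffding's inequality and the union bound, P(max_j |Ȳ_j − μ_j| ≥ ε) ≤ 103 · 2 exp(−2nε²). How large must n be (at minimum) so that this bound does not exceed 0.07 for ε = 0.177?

128

Need 2·103·exp(−2nε²) ≤ 0.07, i.e. exp(−2nε²) ≤ 0.07/206.
So 2nε² ≥ ln(206/0.07) = 7.987136.
Hence n ≥ 7.987136/(2·0.177²) = 127.472.
The smallest integer n is 128.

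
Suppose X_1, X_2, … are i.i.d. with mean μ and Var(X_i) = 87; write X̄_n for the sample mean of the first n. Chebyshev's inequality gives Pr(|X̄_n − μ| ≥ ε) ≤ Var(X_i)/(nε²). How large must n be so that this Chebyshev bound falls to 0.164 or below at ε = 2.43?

Require 87/(n·2.43²) ≤ 0.164, i.e. n ≥ 87/(0.164·2.43²) = 89.839.
The smallest integer n is 90.

90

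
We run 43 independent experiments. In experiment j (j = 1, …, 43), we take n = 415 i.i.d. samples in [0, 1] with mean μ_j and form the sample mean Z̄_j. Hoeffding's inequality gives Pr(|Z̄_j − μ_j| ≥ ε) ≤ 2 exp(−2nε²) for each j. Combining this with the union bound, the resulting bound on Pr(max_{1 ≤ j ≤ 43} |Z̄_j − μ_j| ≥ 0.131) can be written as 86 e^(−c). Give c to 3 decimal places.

Union bound over the 43 events: Pr(max_{1 ≤ j ≤ 43} |Z̄_j − μ_j| ≥ 0.131) ≤ 43·2·exp(−2nε²) = 86 exp(−2·415·0.131²).
So c = 2·415·0.131² = 14.2436.

14.244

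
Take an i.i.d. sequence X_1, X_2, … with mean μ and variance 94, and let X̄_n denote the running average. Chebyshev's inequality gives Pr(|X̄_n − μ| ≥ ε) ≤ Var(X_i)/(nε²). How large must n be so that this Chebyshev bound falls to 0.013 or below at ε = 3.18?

Require 94/(n·3.18²) ≤ 0.013, i.e. n ≥ 94/(0.013·3.18²) = 715.040.
The smallest integer n is 716.

716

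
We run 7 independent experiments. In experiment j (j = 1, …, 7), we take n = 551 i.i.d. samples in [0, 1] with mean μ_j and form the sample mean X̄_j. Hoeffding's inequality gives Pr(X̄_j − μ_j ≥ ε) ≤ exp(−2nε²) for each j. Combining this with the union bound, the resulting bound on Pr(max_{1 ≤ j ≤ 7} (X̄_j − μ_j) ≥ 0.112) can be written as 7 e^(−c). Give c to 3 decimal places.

Union bound over the 7 events: Pr(max_{1 ≤ j ≤ 7} (X̄_j − μ_j) ≥ 0.112) ≤ 7·exp(−2nε²) = 7 exp(−2·551·0.112²).
So c = 2·551·0.112² = 13.8235.

13.823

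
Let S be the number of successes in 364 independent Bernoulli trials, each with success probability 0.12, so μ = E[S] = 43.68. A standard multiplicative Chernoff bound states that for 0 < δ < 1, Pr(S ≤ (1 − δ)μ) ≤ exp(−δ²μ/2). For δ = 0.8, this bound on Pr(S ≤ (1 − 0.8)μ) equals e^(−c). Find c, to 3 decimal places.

c = δ²μ/2 = 0.8²·43.68/2 = 13.9776.

13.978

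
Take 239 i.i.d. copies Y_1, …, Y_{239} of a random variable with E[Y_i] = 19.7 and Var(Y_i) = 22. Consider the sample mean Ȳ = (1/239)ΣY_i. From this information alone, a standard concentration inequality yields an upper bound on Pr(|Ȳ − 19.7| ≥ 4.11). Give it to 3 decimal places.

With mean and variance of each term known, Chebyshev's inequality bounds the deviation of the sum (or sample mean).
Var(Ȳ) = Var(Y_i)/n = 22/239 = 0.09205.
Chebyshev: Pr(|Ȳ − 19.7| ≥ 4.11) ≤ Var(Ȳ)/(4.11)² = 22/(239·4.11²) = 0.0054.

0.005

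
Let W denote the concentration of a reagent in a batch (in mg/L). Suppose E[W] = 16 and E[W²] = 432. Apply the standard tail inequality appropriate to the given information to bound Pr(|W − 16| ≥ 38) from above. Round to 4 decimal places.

0.1219

The first two moments determine the variance, so Chebyshev's inequality is the sharpest standard bound available.
Var(W) = E[W²] − (E[W])² = 432 − 256 = 176.
Chebyshev's inequality: Pr(|W − μ| ≥ t) ≤ Var(W)/t² = 176/1444 = 0.1219.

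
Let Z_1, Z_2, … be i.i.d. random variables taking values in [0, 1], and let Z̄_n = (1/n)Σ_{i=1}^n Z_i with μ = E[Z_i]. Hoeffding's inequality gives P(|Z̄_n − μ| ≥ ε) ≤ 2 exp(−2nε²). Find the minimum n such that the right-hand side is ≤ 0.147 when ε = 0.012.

9065

Require 2·exp(−2nε²) ≤ 0.147, i.e. 2nε² ≥ ln(2/0.147) = 2.610470.
So n ≥ 2.610470 / (2·0.012²) = 9064.132.
The smallest integer n is 9065.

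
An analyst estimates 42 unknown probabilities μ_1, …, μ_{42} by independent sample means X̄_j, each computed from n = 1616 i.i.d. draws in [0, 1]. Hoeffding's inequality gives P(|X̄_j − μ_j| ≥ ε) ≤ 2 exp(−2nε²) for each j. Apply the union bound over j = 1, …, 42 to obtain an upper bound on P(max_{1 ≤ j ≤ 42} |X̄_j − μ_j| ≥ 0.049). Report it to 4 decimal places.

Per-experiment Hoeffding bound: 2·exp(−2·1616·0.049²) = 2·exp(−7.76003) = 0.00085289.
Union bound over 42 events: 42·0.00085289 = 0.03582.

0.0358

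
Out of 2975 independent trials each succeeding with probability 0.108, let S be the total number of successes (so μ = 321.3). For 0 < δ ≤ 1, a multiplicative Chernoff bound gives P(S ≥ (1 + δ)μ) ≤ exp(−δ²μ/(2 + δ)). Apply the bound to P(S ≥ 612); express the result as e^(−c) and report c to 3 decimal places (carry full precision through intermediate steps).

90.546

Write 612 = (1 + δ)μ, so δ = 612/321.3 − 1 = 0.9047619…
Then the exponent is δ²μ/(2 + δ) = (612 − μ)² / (μ·(2 + δ)) = 90.545902.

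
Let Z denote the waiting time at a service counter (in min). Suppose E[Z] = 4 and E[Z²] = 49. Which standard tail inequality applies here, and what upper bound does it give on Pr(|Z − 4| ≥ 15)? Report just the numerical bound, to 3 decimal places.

0.147

The first two moments determine the variance, so Chebyshev's inequality is the sharpest standard bound available.
Var(Z) = E[Z²] − (E[Z])² = 49 − 16 = 33.
Chebyshev's inequality: Pr(|Z − μ| ≥ t) ≤ Var(Z)/t² = 33/225 = 0.1467.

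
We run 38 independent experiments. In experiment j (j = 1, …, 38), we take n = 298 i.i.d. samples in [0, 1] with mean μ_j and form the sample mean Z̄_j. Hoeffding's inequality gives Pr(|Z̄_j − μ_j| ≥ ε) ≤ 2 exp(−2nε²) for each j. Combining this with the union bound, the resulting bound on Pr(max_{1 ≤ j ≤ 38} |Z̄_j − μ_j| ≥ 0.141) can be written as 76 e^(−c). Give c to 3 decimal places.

11.849

Union bound over the 38 events: Pr(max_{1 ≤ j ≤ 38} |Z̄_j − μ_j| ≥ 0.141) ≤ 38·2·exp(−2nε²) = 76 exp(−2·298·0.141²).
So c = 2·298·0.141² = 11.8491.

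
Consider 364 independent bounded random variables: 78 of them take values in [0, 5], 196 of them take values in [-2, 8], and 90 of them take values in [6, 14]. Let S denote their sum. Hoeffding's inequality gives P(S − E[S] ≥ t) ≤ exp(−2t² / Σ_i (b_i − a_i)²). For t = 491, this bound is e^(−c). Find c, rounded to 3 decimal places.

17.655

Σ(b_i − a_i)² = 78·5² + 196·10² + 90·8² = 27310.
c = 2t² / 27310 = 2·491² / 27310 = 17.6551.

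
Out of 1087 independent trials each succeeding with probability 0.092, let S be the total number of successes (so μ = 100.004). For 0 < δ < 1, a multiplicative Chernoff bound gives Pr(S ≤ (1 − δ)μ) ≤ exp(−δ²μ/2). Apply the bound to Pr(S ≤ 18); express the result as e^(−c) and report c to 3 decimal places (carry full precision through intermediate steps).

33.622

Write 18 = (1 − δ)μ, so δ = 1 − 18/100.004 = 0.8200072…
Then the exponent is δ²μ/2 = (μ − 18)²/(2μ) = 33.621935.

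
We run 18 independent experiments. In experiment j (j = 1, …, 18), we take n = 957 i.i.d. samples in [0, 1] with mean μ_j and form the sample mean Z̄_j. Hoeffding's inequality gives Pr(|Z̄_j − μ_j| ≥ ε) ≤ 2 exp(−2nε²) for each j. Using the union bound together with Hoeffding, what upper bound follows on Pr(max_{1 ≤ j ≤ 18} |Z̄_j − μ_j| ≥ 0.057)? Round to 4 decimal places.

Per-experiment Hoeffding bound: 2·exp(−2·957·0.057²) = 2·exp(−6.21859) = 0.0039841.
Union bound over 18 events: 18·0.0039841 = 0.07171.

0.0717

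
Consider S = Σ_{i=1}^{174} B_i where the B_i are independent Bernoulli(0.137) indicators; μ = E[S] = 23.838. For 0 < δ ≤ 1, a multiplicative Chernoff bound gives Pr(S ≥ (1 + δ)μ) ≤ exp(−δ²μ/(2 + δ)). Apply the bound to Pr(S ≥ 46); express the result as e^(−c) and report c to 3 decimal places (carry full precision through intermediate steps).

7.033

Write 46 = (1 + δ)μ, so δ = 46/23.838 − 1 = 0.9296921…
Then the exponent is δ²μ/(2 + δ) = (46 − μ)² / (μ·(2 + δ)) = 7.032765.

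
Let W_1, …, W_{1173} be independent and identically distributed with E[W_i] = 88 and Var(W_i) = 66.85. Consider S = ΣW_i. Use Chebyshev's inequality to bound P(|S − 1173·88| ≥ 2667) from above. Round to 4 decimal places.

Var(S) = n·Var(W_i) = 1173·66.85 = 78415.05.
Chebyshev: P(|S − 1173·88| ≥ 2667) ≤ Var(S)/2667² = 78415.05/7112889 = 0.0110.

0.0110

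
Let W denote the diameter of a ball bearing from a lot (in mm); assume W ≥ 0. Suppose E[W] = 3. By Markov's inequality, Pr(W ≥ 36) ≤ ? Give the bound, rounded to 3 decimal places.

0.083

Markov's inequality: for a non-negative random variable, Pr(W ≥ a) ≤ E[W]/a.
Here E[W] = 3 and a = 36, so the bound is 3/36 = 0.0833.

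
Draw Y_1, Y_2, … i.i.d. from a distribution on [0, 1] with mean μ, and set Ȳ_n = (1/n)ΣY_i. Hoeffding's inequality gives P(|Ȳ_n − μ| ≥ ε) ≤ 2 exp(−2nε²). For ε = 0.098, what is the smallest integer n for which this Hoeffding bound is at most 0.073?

173

Require 2·exp(−2nε²) ≤ 0.073, i.e. 2nε² ≥ ln(2/0.073) = 3.310443.
So n ≥ 3.310443 / (2·0.098²) = 172.347.
The smallest integer n is 173.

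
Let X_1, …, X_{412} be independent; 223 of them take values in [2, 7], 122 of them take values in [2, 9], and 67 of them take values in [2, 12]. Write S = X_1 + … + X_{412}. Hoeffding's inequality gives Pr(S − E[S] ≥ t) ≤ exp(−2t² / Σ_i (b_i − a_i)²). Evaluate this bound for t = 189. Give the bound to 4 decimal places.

0.0200

Σ(b_i − a_i)² = 223·5² + 122·7² + 67·10² = 18253.
Exponent = 2·189² / 18253 = 3.91399.
Bound = exp(−3.91399) = 0.01996.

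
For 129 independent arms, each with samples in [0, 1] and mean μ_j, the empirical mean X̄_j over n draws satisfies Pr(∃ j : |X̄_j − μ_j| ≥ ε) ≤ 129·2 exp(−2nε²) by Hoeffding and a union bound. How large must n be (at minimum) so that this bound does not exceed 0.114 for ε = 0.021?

Need 2·129·exp(−2nε²) ≤ 0.114, i.e. exp(−2nε²) ≤ 0.114/258.
So 2nε² ≥ ln(258/0.114) = 7.724516.
Hence n ≥ 7.724516/(2·0.021²) = 8757.955.
The smallest integer n is 8758.

8758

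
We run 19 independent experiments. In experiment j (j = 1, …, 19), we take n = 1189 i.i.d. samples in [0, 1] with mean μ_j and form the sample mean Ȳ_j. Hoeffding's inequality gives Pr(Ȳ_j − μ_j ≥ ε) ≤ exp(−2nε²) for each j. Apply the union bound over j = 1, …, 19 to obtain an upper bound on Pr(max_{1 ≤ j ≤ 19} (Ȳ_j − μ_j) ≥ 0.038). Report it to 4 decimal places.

Per-experiment Hoeffding bound: exp(−2·1189·0.038²) = exp(−3.43383) = 0.032263.
Union bound over 19 events: 19·0.032263 = 0.61300.

0.6130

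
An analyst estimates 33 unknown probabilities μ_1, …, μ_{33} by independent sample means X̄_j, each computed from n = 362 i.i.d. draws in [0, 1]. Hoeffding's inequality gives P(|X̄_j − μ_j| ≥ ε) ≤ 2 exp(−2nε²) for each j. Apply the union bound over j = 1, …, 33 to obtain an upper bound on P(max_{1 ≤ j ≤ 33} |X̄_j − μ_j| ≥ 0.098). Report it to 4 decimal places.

0.0631

Per-experiment Hoeffding bound: 2·exp(−2·362·0.098²) = 2·exp(−6.95330) = 0.001911.
Union bound over 33 events: 33·0.001911 = 0.06306.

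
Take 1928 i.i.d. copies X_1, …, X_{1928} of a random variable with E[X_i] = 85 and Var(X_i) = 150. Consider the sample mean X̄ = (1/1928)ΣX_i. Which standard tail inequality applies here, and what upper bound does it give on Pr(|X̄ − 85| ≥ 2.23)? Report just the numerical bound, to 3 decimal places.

With mean and variance of each term known, Chebyshev's inequality bounds the deviation of the sum (or sample mean).
Var(X̄) = Var(X_i)/n = 150/1928 = 0.077801.
Chebyshev: Pr(|X̄ − 85| ≥ 2.23) ≤ Var(X̄)/(2.23)² = 150/(1928·2.23²) = 0.0156.

0.016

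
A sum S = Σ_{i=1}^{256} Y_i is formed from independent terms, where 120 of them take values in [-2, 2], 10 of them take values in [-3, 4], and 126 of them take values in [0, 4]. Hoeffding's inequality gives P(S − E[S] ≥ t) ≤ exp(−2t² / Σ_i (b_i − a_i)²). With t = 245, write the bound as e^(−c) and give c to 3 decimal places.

Σ(b_i − a_i)² = 120·4² + 10·7² + 126·4² = 4426.
c = 2t² / 4426 = 2·245² / 4426 = 27.1238.

27.124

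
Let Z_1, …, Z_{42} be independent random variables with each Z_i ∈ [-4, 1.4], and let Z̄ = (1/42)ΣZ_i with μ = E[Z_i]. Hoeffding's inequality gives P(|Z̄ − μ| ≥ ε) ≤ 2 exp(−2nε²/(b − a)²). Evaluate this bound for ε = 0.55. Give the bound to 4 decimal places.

0.8367

Exponent: 2nε²/(b − a)² = 2·42·0.55² / 5.4² = 0.87140.
Bound = 2·exp(−0.87140) = 0.83673.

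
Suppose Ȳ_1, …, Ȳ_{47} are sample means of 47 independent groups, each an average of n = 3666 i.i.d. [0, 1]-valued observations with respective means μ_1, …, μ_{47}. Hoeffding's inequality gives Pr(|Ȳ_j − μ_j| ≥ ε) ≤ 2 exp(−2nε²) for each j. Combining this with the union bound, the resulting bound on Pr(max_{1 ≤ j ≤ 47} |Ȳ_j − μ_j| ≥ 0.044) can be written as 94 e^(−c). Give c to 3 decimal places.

14.195

Union bound over the 47 events: Pr(max_{1 ≤ j ≤ 47} |Ȳ_j − μ_j| ≥ 0.044) ≤ 47·2·exp(−2nε²) = 94 exp(−2·3666·0.044²).
So c = 2·3666·0.044² = 14.1948.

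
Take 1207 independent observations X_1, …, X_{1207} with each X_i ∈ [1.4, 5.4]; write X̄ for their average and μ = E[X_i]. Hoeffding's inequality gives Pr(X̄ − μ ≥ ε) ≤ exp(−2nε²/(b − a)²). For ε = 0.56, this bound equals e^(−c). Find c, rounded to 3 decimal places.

c = 2nε²/(b − a)² = 2·1207·0.56² / 4² = 47.3144.

47.314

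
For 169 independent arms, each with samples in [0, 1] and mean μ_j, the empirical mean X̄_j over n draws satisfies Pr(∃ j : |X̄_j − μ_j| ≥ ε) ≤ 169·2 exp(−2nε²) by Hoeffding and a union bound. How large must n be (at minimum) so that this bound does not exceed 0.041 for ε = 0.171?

Need 2·169·exp(−2nε²) ≤ 0.041, i.e. exp(−2nε²) ≤ 0.041/338.
So 2nε² ≥ ln(338/0.041) = 9.017229.
Hence n ≥ 9.017229/(2·0.171²) = 154.188.
The smallest integer n is 155.

155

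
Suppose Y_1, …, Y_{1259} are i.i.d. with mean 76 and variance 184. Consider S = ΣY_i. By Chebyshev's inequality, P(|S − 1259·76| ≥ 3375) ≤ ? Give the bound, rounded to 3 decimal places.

Var(S) = n·Var(Y_i) = 1259·184 = 231656.
Chebyshev: P(|S − 1259·76| ≥ 3375) ≤ Var(S)/3375² = 231656/11390625 = 0.0203.

0.020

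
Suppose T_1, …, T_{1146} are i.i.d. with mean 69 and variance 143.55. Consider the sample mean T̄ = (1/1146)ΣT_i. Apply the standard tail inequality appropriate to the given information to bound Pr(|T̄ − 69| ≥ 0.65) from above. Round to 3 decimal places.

0.296

With mean and variance of each term known, Chebyshev's inequality bounds the deviation of the sum (or sample mean).
Var(T̄) = Var(T_i)/n = 143.55/1146 = 0.12526.
Chebyshev: Pr(|T̄ − 69| ≥ 0.65) ≤ Var(T̄)/(0.65)² = 143.55/(1146·0.65²) = 0.2965.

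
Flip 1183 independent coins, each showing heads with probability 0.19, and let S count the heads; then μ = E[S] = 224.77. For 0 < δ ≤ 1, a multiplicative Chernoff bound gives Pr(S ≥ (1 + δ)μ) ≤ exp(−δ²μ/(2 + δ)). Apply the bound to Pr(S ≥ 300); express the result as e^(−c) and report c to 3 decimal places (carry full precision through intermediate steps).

Write 300 = (1 + δ)μ, so δ = 300/224.77 − 1 = 0.3346977…
Then the exponent is δ²μ/(2 + δ) = (300 − μ)² / (μ·(2 + δ)) = 10.784826.

10.785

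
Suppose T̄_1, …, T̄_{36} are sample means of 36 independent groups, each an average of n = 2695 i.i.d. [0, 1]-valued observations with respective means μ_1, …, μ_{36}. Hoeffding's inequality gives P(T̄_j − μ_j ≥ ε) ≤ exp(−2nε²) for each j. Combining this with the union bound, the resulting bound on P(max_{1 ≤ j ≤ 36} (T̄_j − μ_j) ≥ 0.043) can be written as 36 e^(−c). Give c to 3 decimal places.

9.966

Union bound over the 36 events: P(max_{1 ≤ j ≤ 36} (T̄_j − μ_j) ≥ 0.043) ≤ 36·exp(−2nε²) = 36 exp(−2·2695·0.043²).
So c = 2·2695·0.043² = 9.9661.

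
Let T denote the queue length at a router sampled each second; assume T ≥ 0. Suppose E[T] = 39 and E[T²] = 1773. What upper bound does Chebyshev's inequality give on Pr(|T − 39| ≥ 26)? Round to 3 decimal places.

Var(T) = E[T²] − (E[T])² = 1773 − 1521 = 252.
Chebyshev's inequality: Pr(|T − μ| ≥ t) ≤ Var(T)/t² = 252/676 = 0.3728.

0.373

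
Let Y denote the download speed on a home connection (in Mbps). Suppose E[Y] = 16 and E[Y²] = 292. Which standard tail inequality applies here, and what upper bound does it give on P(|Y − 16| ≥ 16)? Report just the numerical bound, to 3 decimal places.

0.141

The first two moments determine the variance, so Chebyshev's inequality is the sharpest standard bound available.
Var(Y) = E[Y²] − (E[Y])² = 292 − 256 = 36.
Chebyshev's inequality: P(|Y − μ| ≥ t) ≤ Var(Y)/t² = 36/256 = 0.1406.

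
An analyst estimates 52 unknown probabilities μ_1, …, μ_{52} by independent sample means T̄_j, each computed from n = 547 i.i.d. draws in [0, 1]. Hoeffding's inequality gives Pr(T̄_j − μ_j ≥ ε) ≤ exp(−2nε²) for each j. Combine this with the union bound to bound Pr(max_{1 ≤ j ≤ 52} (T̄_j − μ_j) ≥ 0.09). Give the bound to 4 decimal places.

Per-experiment Hoeffding bound: exp(−2·547·0.09²) = exp(−8.86140) = 0.00014176.
Union bound over 52 events: 52·0.00014176 = 0.00737.

0.0074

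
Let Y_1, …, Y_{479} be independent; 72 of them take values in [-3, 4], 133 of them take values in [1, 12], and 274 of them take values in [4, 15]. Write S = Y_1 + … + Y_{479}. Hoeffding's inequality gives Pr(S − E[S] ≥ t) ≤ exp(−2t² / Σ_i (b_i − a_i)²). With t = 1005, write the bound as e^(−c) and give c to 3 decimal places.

Σ(b_i − a_i)² = 72·7² + 133·11² + 274·11² = 52775.
c = 2t² / 52775 = 2·1005² / 52775 = 38.2766.

38.277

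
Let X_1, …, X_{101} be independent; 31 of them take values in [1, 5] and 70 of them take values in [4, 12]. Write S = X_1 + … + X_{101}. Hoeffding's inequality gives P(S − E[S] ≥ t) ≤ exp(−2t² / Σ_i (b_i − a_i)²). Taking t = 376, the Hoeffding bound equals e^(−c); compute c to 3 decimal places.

56.823

Σ(b_i − a_i)² = 31·4² + 70·8² = 4976.
c = 2t² / 4976 = 2·376² / 4976 = 56.8232.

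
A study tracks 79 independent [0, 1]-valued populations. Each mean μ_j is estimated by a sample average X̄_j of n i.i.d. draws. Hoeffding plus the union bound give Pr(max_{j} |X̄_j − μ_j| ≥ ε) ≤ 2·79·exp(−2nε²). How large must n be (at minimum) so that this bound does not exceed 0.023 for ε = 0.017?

15286

Need 2·79·exp(−2nε²) ≤ 0.023, i.e. exp(−2nε²) ≤ 0.023/158.
So 2nε² ≥ ln(158/0.023) = 8.834856.
Hence n ≥ 8.834856/(2·0.017²) = 15285.218.
The smallest integer n is 15286.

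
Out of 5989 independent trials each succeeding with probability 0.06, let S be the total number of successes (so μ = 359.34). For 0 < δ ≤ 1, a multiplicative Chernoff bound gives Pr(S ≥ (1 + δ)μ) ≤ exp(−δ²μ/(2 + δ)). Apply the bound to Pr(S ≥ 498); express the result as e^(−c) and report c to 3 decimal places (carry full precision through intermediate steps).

Write 498 = (1 + δ)μ, so δ = 498/359.34 − 1 = 0.3858741…
Then the exponent is δ²μ/(2 + δ) = (498 − μ)² / (μ·(2 + δ)) = 22.425870.

22.426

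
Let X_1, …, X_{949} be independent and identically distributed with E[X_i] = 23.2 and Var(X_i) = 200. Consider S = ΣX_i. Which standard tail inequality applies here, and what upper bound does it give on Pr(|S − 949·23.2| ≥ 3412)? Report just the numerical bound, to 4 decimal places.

With mean and variance of each term known, Chebyshev's inequality bounds the deviation of the sum (or sample mean).
Var(S) = n·Var(X_i) = 949·200 = 189800.
Chebyshev: Pr(|S − 949·23.2| ≥ 3412) ≤ Var(S)/3412² = 189800/11641744 = 0.0163.

0.0163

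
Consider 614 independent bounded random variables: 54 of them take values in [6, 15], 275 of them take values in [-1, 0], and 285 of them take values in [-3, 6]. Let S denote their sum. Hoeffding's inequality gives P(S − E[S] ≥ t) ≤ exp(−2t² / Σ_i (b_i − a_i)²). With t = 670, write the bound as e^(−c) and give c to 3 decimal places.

32.372

Σ(b_i − a_i)² = 54·9² + 275·1² + 285·9² = 27734.
c = 2t² / 27734 = 2·670² / 27734 = 32.3718.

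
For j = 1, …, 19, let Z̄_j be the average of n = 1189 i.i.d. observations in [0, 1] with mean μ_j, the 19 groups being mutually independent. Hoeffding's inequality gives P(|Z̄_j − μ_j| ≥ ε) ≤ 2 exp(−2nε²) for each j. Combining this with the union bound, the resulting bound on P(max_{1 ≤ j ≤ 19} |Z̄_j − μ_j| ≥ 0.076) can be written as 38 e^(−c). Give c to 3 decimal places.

Union bound over the 19 events: P(max_{1 ≤ j ≤ 19} |Z̄_j − μ_j| ≥ 0.076) ≤ 19·2·exp(−2nε²) = 38 exp(−2·1189·0.076²).
So c = 2·1189·0.076² = 13.7353.

13.735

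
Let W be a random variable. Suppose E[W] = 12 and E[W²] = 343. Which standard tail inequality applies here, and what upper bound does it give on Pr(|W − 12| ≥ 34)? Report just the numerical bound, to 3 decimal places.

0.172

The first two moments determine the variance, so Chebyshev's inequality is the sharpest standard bound available.
Var(W) = E[W²] − (E[W])² = 343 − 144 = 199.
Chebyshev's inequality: Pr(|W − μ| ≥ t) ≤ Var(W)/t² = 199/1156 = 0.1721.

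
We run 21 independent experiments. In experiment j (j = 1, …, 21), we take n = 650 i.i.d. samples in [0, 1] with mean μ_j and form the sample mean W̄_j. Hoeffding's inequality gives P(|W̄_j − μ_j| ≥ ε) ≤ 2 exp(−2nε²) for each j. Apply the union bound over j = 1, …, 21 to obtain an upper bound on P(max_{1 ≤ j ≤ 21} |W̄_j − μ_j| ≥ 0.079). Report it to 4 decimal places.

0.0126

Per-experiment Hoeffding bound: 2·exp(−2·650·0.079²) = 2·exp(−8.11330) = 0.00059906.
Union bound over 21 events: 21·0.00059906 = 0.01258.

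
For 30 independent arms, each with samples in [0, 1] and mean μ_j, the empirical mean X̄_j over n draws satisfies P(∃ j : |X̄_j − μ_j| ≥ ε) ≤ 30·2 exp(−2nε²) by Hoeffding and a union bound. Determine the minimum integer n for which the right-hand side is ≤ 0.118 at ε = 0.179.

98

Need 2·30·exp(−2nε²) ≤ 0.118, i.e. exp(−2nε²) ≤ 0.118/60.
So 2nε² ≥ ln(60/0.118) = 6.231415.
Hence n ≥ 6.231415/(2·0.179²) = 97.241.
The smallest integer n is 98.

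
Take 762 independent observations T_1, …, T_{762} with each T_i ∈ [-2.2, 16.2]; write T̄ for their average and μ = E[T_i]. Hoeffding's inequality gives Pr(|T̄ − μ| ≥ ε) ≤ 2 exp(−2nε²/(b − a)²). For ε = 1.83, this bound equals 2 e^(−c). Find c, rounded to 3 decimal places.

15.075

c = 2nε²/(b − a)² = 2·762·1.83² / 18.4² = 15.0748.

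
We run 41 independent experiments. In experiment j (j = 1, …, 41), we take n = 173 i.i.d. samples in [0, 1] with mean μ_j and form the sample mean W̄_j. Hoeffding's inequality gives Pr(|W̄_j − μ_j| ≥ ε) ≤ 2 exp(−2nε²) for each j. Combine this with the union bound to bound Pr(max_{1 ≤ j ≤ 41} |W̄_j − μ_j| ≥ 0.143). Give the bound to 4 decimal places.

0.0693

Per-experiment Hoeffding bound: 2·exp(−2·173·0.143²) = 2·exp(−7.07535) = 0.0016914.
Union bound over 41 events: 41·0.0016914 = 0.06935.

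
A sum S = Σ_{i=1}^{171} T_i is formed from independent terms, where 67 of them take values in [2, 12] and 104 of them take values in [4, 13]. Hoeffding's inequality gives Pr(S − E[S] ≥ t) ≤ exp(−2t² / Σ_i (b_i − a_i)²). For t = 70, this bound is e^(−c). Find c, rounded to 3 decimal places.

Σ(b_i − a_i)² = 67·10² + 104·9² = 15124.
c = 2t² / 15124 = 2·70² / 15124 = 0.6480.

0.648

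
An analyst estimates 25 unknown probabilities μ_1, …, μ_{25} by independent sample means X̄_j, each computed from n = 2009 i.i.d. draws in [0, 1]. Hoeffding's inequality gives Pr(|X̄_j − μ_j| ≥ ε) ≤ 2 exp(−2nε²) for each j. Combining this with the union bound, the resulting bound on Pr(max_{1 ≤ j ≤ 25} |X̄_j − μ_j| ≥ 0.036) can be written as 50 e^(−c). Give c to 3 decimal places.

5.207

Union bound over the 25 events: Pr(max_{1 ≤ j ≤ 25} |X̄_j − μ_j| ≥ 0.036) ≤ 25·2·exp(−2nε²) = 50 exp(−2·2009·0.036²).
So c = 2·2009·0.036² = 5.2073.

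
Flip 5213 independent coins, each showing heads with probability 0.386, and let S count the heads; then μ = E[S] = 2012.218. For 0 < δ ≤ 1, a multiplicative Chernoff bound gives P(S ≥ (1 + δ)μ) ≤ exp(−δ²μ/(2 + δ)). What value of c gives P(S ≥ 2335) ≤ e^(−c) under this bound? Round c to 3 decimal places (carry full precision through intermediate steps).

23.967

Write 2335 = (1 + δ)μ, so δ = 2335/2012.218 − 1 = 0.160411…
Then the exponent is δ²μ/(2 + δ) = (2335 − μ)² / (μ·(2 + δ)) = 23.966642.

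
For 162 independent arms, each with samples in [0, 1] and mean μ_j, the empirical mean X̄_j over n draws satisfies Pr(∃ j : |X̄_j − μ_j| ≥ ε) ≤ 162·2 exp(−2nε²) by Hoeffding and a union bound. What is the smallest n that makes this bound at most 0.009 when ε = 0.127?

Need 2·162·exp(−2nε²) ≤ 0.009, i.e. exp(−2nε²) ≤ 0.009/324.
So 2nε² ≥ ln(324/0.009) = 10.491274.
Hence n ≥ 10.491274/(2·0.127²) = 325.230.
The smallest integer n is 326.

326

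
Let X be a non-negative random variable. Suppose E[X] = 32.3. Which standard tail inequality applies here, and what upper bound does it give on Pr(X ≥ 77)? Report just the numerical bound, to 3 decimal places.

Only the mean of a non-negative variable is known, so Markov's inequality is the applicable tail bound.
Markov's inequality: for a non-negative random variable, Pr(X ≥ a) ≤ E[X]/a.
Here E[X] = 32.3 and a = 77, so the bound is 32.3/77 = 0.4195.

0.419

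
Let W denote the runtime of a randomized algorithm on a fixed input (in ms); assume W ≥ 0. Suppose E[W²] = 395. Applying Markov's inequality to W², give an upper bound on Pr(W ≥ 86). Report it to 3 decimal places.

0.053

Since W ≥ 0, the event {W ≥ 86} is the same as {W² ≥ 7396}.
Markov's inequality applied to W² gives Pr(W² ≥ 7396) ≤ E[W²]/7396 = 395/7396 = 0.0534.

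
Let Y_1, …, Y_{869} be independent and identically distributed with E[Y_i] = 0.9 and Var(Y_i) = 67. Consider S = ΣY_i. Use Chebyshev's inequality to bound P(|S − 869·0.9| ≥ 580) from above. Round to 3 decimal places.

0.173

Var(S) = n·Var(Y_i) = 869·67 = 58223.
Chebyshev: P(|S − 869·0.9| ≥ 580) ≤ Var(S)/580² = 58223/336400 = 0.1731.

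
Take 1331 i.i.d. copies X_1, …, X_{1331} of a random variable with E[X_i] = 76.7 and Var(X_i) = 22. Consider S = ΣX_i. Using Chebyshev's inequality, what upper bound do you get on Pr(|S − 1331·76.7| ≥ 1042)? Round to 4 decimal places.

Var(S) = n·Var(X_i) = 1331·22 = 29282.
Chebyshev: Pr(|S − 1331·76.7| ≥ 1042) ≤ Var(S)/1042² = 29282/1085764 = 0.0270.

0.0270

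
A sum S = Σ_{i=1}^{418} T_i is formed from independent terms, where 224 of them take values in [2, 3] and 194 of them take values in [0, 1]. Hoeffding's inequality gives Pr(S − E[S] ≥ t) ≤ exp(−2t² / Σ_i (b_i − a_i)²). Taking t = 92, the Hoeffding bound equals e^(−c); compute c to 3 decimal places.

Σ(b_i − a_i)² = 224·1² + 194·1² = 418.
c = 2t² / 418 = 2·92² / 418 = 40.4976.

40.498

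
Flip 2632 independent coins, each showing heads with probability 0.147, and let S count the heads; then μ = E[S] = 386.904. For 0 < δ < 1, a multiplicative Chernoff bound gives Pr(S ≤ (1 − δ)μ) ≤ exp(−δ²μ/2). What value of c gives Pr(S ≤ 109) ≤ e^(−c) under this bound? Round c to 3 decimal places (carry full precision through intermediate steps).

Write 109 = (1 − δ)μ, so δ = 1 − 109/386.904 = 0.7182764…
Then the exponent is δ²μ/2 = (μ − 109)²/(2μ) = 99.805938.

99.806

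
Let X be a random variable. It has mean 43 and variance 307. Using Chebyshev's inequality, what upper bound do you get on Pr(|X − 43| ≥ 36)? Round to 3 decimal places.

0.237

Chebyshev: Pr(|X − μ| ≥ t) ≤ Var(X)/t².
Bound = 307 / 1296 = 0.2369.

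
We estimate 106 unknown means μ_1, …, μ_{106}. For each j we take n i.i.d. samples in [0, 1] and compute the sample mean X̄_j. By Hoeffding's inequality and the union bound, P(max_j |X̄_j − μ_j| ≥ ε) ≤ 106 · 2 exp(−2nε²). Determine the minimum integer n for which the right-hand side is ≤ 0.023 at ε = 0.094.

Need 2·106·exp(−2nε²) ≤ 0.023, i.e. exp(−2nε²) ≤ 0.023/212.
So 2nε² ≥ ln(212/0.023) = 9.128847.
Hence n ≥ 9.128847/(2·0.094²) = 516.571.
The smallest integer n is 517.

517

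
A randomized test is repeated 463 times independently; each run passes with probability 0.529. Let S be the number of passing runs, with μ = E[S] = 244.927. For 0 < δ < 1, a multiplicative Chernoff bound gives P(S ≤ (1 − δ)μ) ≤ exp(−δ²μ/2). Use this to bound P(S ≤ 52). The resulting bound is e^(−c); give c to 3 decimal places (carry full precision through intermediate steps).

75.984

Write 52 = (1 − δ)μ, so δ = 1 − 52/244.927 = 0.7876918…
Then the exponent is δ²μ/2 = (μ − 52)²/(2μ) = 75.983512.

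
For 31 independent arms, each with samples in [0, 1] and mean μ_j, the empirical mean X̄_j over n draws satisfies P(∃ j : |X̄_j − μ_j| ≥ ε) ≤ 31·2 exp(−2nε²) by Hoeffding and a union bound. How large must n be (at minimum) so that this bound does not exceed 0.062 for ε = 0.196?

Need 2·31·exp(−2nε²) ≤ 0.062, i.e. exp(−2nε²) ≤ 0.062/62.
So 2nε² ≥ ln(62/0.062) = 6.907755.
Hence n ≥ 6.907755/(2·0.196²) = 89.907.
The smallest integer n is 90.

90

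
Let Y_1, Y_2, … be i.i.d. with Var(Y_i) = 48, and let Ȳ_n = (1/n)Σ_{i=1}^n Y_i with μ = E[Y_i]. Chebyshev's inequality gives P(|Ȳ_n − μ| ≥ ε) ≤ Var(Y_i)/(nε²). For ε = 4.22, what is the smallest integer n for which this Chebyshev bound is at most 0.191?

15

Require 48/(n·4.22²) ≤ 0.191, i.e. n ≥ 48/(0.191·4.22²) = 14.112.
The smallest integer n is 15.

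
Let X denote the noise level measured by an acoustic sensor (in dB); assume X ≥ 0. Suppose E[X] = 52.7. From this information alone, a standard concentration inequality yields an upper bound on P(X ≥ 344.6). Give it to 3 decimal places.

0.153

Only the mean of a non-negative variable is known, so Markov's inequality is the applicable tail bound.
Markov's inequality: for a non-negative random variable, P(X ≥ a) ≤ E[X]/a.
Here E[X] = 52.7 and a = 344.6, so the bound is 52.7/344.6 = 0.1529.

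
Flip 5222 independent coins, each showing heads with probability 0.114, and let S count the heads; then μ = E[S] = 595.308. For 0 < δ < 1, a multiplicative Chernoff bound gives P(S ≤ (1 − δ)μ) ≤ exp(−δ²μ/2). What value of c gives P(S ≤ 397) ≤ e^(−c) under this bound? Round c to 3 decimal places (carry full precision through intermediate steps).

Write 397 = (1 − δ)μ, so δ = 1 − 397/595.308 = 0.3331183…
Then the exponent is δ²μ/2 = (μ − 397)²/(2μ) = 33.030014.

33.030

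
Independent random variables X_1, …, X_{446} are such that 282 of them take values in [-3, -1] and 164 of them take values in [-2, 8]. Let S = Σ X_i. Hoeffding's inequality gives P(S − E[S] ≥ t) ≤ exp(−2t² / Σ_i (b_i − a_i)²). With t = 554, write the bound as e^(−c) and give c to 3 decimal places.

35.020

Σ(b_i − a_i)² = 282·2² + 164·10² = 17528.
c = 2t² / 17528 = 2·554² / 17528 = 35.0201.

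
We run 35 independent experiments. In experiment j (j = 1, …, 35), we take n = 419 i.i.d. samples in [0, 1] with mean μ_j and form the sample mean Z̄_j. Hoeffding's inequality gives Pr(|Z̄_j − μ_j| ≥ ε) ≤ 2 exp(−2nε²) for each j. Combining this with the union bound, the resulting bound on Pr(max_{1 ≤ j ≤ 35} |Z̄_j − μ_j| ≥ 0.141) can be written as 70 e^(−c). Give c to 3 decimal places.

16.660

Union bound over the 35 events: Pr(max_{1 ≤ j ≤ 35} |Z̄_j − μ_j| ≥ 0.141) ≤ 35·2·exp(−2nε²) = 70 exp(−2·419·0.141²).
So c = 2·419·0.141² = 16.6603.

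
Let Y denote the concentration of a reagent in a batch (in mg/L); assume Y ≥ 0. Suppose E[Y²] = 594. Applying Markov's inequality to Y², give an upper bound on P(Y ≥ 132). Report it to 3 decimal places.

0.034

Since Y ≥ 0, the event {Y ≥ 132} is the same as {Y² ≥ 17424}.
Markov's inequality applied to Y² gives P(Y² ≥ 17424) ≤ E[Y²]/17424 = 594/17424 = 0.0341.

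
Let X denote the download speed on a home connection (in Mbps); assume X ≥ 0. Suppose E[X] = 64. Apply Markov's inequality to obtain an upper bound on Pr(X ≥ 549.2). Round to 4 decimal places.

Markov's inequality: for a non-negative random variable, Pr(X ≥ a) ≤ E[X]/a.
Here E[X] = 64 and a = 549.2, so the bound is 64/549.2 = 0.1165.

0.1165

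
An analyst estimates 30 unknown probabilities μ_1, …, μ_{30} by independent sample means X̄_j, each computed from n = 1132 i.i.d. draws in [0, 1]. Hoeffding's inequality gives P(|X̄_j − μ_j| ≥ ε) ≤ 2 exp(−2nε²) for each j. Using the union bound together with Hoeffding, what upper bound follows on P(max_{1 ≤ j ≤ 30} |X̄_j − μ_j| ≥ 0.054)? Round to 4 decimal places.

Per-experiment Hoeffding bound: 2·exp(−2·1132·0.054²) = 2·exp(−6.60182) = 0.0027158.
Union bound over 30 events: 30·0.0027158 = 0.08147.

0.0815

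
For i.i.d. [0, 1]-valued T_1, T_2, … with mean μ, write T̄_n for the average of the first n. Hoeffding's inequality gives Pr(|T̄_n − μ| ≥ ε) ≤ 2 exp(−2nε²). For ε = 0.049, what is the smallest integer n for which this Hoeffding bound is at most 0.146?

Require 2·exp(−2nε²) ≤ 0.146, i.e. 2nε² ≥ ln(2/0.146) = 2.617296.
So n ≥ 2.617296 / (2·0.049²) = 545.043.
The smallest integer n is 546.

546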